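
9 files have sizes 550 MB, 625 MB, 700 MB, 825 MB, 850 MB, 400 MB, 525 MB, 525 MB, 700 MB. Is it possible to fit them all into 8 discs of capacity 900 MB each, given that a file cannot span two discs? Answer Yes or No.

No

Total = 5700 MB; ⌈5700/900⌉ = 7.
8 files each exceed half the capacity and cannot share a disc, forcing at least 8 discs.
The bound of 8 does not rule out 8, but exhaustive search shows no assignment into 8 discs of capacity 900 MB exists — the minimum is 9.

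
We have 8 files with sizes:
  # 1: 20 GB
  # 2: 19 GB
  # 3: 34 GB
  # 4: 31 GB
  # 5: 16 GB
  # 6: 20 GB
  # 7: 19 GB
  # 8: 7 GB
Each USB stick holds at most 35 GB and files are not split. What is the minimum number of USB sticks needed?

6

Total = 34 + 31 + 20 + 20 + 19 + 19 + 16 + 7 = 166 GB.
Lower bound: ⌈166/35⌉ = 5 USB sticks.
Also, 6 files each exceed 35/2 GB, and no two of those can share a USB stick, so at least 6 USB sticks are needed.
A packing using 6 USB sticks:
  USB stick 1: 34 = 34
  USB stick 2: 31 = 31
  USB stick 3: 20 + 7 = 27
  USB stick 4: 20 = 20
  USB stick 5: 19 + 16 = 35
  USB stick 6: 19 = 19
This matches the lower bound, so 6 is optimal.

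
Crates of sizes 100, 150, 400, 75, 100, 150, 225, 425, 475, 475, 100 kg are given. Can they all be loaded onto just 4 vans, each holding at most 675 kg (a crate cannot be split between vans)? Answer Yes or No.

No

Total = 2675 kg; ⌈2675/675⌉ = 4.
The bound of 4 does not rule out 4, but exhaustive search shows no assignment into 4 vans of capacity 675 kg exists — the minimum is 5.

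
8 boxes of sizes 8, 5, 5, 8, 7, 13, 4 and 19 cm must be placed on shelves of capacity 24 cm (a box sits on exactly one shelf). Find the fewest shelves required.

Total = 19 + 13 + 8 + 8 + 7 + 5 + 5 + 4 = 69 cm.
Lower bound: ⌈69/24⌉ = 3 shelves.
A packing using 3 shelves:
  shelf 1: 19 + 5 = 24
  shelf 2: 13 + 8 = 21
  shelf 3: 8 + 7 + 5 + 4 = 24
This matches the lower bound, so 3 is optimal.

3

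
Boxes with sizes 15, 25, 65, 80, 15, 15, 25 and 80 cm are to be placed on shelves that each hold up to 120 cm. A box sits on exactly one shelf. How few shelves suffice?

3

Total = 80 + 80 + 65 + 25 + 25 + 15 + 15 + 15 = 320 cm.
Lower bound: ⌈320/120⌉ = 3 shelves.
A packing using 3 shelves:
  shelf 1: 80 + 25 + 15 = 120
  shelf 2: 80 + 25 + 15 = 120
  shelf 3: 65 + 15 = 80
This matches the lower bound, so 3 is optimal.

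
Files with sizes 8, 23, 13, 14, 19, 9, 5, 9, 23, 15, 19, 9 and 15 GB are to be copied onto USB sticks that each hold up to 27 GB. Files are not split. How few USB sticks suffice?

Total = 23 + 23 + 19 + 19 + 15 + 15 + 14 + 13 + 9 + 9 + 9 + 8 + 5 = 181 GB.
Lower bound: ⌈181/27⌉ = 7 USB sticks.
A packing using 8 USB sticks:
  USB stick 1: 23 = 23
  USB stick 2: 23 = 23
  USB stick 3: 19 + 8 = 27
  USB stick 4: 19 + 5 = 24
  USB stick 5: 15 + 9 = 24
  USB stick 6: 15 + 9 = 24
  USB stick 7: 14 + 13 = 27
  USB stick 8: 9 = 9
No arrangement into 7 USB sticks stays within capacity, so 8 is optimal.

8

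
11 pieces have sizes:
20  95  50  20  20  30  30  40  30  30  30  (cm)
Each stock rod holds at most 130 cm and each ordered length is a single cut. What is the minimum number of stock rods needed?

4

Total = 95 + 50 + 40 + 30 + 30 + 30 + 30 + 30 + 20 + 20 + 20 = 395 cm.
Lower bound: ⌈395/130⌉ = 4 stock rods.
A packing using 4 stock rods:
  stock rod 1: 95 + 30 = 125
  stock rod 2: 50 + 40 + 30 = 120
  stock rod 3: 30 + 30 + 30 + 20 + 20 = 130
  stock rod 4: 20 = 20
This matches the lower bound, so 4 is optimal.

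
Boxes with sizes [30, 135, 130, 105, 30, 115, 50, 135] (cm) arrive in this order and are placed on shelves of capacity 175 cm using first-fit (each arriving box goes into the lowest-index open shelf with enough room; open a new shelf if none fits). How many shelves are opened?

5

  30 → shelf 1 (new)  [load 30/175]
  135 → shelf 1  [load 165/175]
  130 → shelf 2 (new)  [load 130/175]
  105 → shelf 3 (new)  [load 105/175]
  30 → shelf 2  [load 160/175]
  115 → shelf 4 (new)  [load 115/175]
  50 → shelf 3  [load 155/175]
  135 → shelf 5 (new)  [load 135/175]
5 shelves opened.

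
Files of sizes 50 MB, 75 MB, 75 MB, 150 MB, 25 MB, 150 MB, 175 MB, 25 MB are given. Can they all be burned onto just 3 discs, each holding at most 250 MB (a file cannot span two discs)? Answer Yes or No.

A valid assignment using 3 discs:
  disc 1: 175 + 75 = 250
  disc 2: 150 + 75 + 25 = 250
  disc 3: 150 + 50 + 25 = 225
Every load is within 250 MB, so 3 discs suffice.

Yes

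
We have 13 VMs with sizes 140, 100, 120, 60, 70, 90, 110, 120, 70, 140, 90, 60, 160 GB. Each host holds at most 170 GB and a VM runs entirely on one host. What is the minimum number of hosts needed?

9

Total = 160 + 140 + 140 + 120 + 120 + 110 + 100 + 90 + 90 + 70 + 70 + 60 + 60 = 1330 GB.
Lower bound: ⌈1330/170⌉ = 8 hosts.
Also, 9 VMs each exceed 85 GB, and no two of those can share a host, so at least 9 hosts are needed.
A packing using 9 hosts:
  host 1: 160 = 160
  host 2: 140 = 140
  host 3: 140 = 140
  host 4: 120 = 120
  host 5: 120 = 120
  host 6: 110 + 60 = 170
  host 7: 100 + 70 = 170
  host 8: 90 + 70 = 160
  host 9: 90 + 60 = 150
This matches the lower bound, so 9 is optimal.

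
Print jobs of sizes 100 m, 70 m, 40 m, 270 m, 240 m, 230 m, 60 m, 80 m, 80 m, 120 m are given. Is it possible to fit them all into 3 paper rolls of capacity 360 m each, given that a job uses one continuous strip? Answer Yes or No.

Total = 1290 m; ⌈1290/360⌉ = 4.
At least 4 paper rolls are required, but only 3 are allowed.

No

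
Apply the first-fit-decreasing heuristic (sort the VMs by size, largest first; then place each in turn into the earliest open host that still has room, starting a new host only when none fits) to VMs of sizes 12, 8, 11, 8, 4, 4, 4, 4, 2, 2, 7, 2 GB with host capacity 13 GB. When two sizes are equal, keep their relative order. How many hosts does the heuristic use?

6

Sorted descending: 12, 11, 8, 8, 7, 4, 4, 4, 4, 2, 2, 2.
  12 → host 1 (new)  [load 12/13]
  11 → host 2 (new)  [load 11/13]
  8 → host 3 (new)  [load 8/13]
  8 → host 4 (new)  [load 8/13]
  7 → host 5 (new)  [load 7/13]
  4 → host 3  [load 12/13]
  4 → host 4  [load 12/13]
  4 → host 5  [load 11/13]
  4 → host 6 (new)  [load 4/13]
  2 → host 2  [load 13/13]
  2 → host 5  [load 13/13]
  2 → host 6  [load 6/13]
6 hosts opened.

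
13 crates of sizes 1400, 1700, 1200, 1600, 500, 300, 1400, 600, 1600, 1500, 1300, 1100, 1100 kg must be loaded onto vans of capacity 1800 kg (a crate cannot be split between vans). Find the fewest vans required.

Total = 1700 + 1600 + 1600 + 1500 + 1400 + 1400 + 1300 + 1200 + 1100 + 1100 + 600 + 500 + 300 = 15300 kg.
Lower bound: ⌈15300/1800⌉ = 9 vans.
Also, 10 crates each exceed 900 kg, and no two of those can share a van, so at least 10 vans are needed.
A packing using 10 vans:
  van 1: 1700 = 1700
  van 2: 1600 = 1600
  van 3: 1600 = 1600
  van 4: 1500 + 300 = 1800
  van 5: 1400 = 1400
  van 6: 1400 = 1400
  van 7: 1300 + 500 = 1800
  van 8: 1200 + 600 = 1800
  van 9: 1100 = 1100
  van 10: 1100 = 1100
This matches the lower bound, so 10 is optimal.

10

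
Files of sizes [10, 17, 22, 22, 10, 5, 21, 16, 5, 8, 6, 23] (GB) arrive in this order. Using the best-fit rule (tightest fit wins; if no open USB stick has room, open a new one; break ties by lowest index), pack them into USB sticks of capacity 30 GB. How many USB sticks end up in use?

6

  10 → USB stick 1 (new)  [load 10/30]
  17 → USB stick 1  [load 27/30]
  22 → USB stick 2 (new)  [load 22/30]
  22 → USB stick 3 (new)  [load 22/30]
  10 → USB stick 4 (new)  [load 10/30]
  5 → USB stick 2  [load 27/30]
  21 → USB stick 5 (new)  [load 21/30]
  16 → USB stick 4  [load 26/30]
  5 → USB stick 3  [load 27/30]
  8 → USB stick 5  [load 29/30]
  6 → USB stick 6 (new)  [load 6/30]
  23 → USB stick 6  [load 29/30]
6 USB sticks opened.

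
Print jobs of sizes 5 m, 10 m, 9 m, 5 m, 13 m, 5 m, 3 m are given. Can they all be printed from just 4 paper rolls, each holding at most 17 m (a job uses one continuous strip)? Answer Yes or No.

Yes

A valid assignment using 4 paper rolls:
  roll 1: 13 + 3 = 16
  roll 2: 10 + 5 = 15
  roll 3: 9 + 5 = 14
  roll 4: 5 = 5
Every load is within 17 m, so 4 paper rolls suffice.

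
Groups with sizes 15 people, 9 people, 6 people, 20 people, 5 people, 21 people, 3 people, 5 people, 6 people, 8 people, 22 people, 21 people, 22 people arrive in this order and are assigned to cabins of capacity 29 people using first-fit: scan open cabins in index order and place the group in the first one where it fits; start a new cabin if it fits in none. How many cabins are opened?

  15 → cabin 1 (new)  [load 15/29]
  9 → cabin 1  [load 24/29]
  6 → cabin 2 (new)  [load 6/29]
  20 → cabin 2  [load 26/29]
  5 → cabin 1  [load 29/29]
  21 → cabin 3 (new)  [load 21/29]
  3 → cabin 2  [load 29/29]
  5 → cabin 3  [load 26/29]
  6 → cabin 4 (new)  [load 6/29]
  8 → cabin 4  [load 14/29]
  22 → cabin 5 (new)  [load 22/29]
  21 → cabin 6 (new)  [load 21/29]
  22 → cabin 7 (new)  [load 22/29]
7 cabins opened.

7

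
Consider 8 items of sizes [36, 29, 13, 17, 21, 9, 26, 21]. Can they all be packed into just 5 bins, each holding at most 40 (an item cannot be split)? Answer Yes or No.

Yes

A valid assignment using 5 bins:
  bin 1: 36 = 36
  bin 2: 29 + 9 = 38
  bin 3: 26 + 13 = 39
  bin 4: 21 + 17 = 38
  bin 5: 21 = 21
Every load is within 40, so 5 bins suffice.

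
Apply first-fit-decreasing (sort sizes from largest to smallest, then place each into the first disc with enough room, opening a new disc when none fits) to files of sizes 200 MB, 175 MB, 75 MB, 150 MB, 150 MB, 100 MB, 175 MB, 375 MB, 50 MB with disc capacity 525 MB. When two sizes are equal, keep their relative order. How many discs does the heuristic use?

Sorted descending: 375, 200, 175, 175, 150, 150, 100, 75, 50.
  375 → disc 1 (new)  [load 375/525]
  200 → disc 2 (new)  [load 200/525]
  175 → disc 2  [load 375/525]
  175 → disc 3 (new)  [load 175/525]
  150 → disc 1  [load 525/525]
  150 → disc 2  [load 525/525]
  100 → disc 3  [load 275/525]
  75 → disc 3  [load 350/525]
  50 → disc 3  [load 400/525]
3 discs opened.

3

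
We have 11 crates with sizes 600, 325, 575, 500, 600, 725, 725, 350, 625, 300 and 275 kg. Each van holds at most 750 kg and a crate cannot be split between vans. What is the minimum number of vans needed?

9

Total = 725 + 725 + 625 + 600 + 600 + 575 + 500 + 350 + 325 + 300 + 275 = 5600 kg.
Lower bound: ⌈5600/750⌉ = 8 vans.
A packing using 9 vans:
  van 1: 725 = 725
  van 2: 725 = 725
  van 3: 625 = 625
  van 4: 600 = 600
  van 5: 600 = 600
  van 6: 575 = 575
  van 7: 500 = 500
  van 8: 350 + 325 = 675
  van 9: 300 + 275 = 575
No arrangement into 8 vans stays within capacity, so 9 is optimal.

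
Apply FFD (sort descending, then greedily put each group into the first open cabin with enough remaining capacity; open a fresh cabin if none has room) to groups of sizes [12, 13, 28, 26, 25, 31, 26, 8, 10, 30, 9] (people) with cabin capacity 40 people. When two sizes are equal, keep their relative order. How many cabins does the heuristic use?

Sorted descending: 31, 30, 28, 26, 26, 25, 13, 12, 10, 9, 8.
  31 → cabin 1 (new)  [load 31/40]
  30 → cabin 2 (new)  [load 30/40]
  28 → cabin 3 (new)  [load 28/40]
  26 → cabin 4 (new)  [load 26/40]
  26 → cabin 5 (new)  [load 26/40]
  25 → cabin 6 (new)  [load 25/40]
  13 → cabin 4  [load 39/40]
  12 → cabin 3  [load 40/40]
  10 → cabin 2  [load 40/40]
  9 → cabin 1  [load 40/40]
  8 → cabin 5  [load 34/40]
6 cabins opened.

6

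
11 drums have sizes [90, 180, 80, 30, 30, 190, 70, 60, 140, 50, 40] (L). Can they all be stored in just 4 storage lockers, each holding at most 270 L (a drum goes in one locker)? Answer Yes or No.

Yes

A valid assignment using 4 storage lockers:
  locker 1: 190 + 80 = 270
  locker 2: 180 + 90 = 270
  locker 3: 140 + 70 + 60 = 270
  locker 4: 50 + 40 + 30 + 30 = 150
Every load is within 270 L, so 4 storage lockers suffice.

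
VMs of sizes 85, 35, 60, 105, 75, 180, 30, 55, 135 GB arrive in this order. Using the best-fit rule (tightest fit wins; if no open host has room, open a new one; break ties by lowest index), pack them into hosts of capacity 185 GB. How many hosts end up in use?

5

  85 → host 1 (new)  [load 85/185]
  35 → host 1  [load 120/185]
  60 → host 1  [load 180/185]
  105 → host 2 (new)  [load 105/185]
  75 → host 2  [load 180/185]
  180 → host 3 (new)  [load 180/185]
  30 → host 4 (new)  [load 30/185]
  55 → host 4  [load 85/185]
  135 → host 5 (new)  [load 135/185]
5 hosts opened.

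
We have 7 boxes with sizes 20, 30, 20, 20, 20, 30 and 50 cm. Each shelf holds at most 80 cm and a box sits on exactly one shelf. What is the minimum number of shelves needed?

Total = 50 + 30 + 30 + 20 + 20 + 20 + 20 = 190 cm.
Lower bound: ⌈190/80⌉ = 3 shelves.
A packing using 3 shelves:
  shelf 1: 50 + 30 = 80
  shelf 2: 30 + 20 + 20 = 70
  shelf 3: 20 + 20 = 40
This matches the lower bound, so 3 is optimal.

3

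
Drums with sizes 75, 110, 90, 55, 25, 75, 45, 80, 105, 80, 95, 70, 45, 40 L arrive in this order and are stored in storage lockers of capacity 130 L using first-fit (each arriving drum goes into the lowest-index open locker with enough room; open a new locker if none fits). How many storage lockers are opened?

9

  75 → locker 1 (new)  [load 75/130]
  110 → locker 2 (new)  [load 110/130]
  90 → locker 3 (new)  [load 90/130]
  55 → locker 1  [load 130/130]
  25 → locker 3  [load 115/130]
  75 → locker 4 (new)  [load 75/130]
  45 → locker 4  [load 120/130]
  80 → locker 5 (new)  [load 80/130]
  105 → locker 6 (new)  [load 105/130]
  80 → locker 7 (new)  [load 80/130]
  95 → locker 8 (new)  [load 95/130]
  70 → locker 9 (new)  [load 70/130]
  45 → locker 5  [load 125/130]
  40 → locker 7  [load 120/130]
9 storage lockers opened.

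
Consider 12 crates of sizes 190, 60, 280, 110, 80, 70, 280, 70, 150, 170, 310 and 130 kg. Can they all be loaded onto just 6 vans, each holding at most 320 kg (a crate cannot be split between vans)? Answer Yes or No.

Total = 1900 kg; ⌈1900/320⌉ = 6.
The bound of 6 does not rule out 6, but exhaustive search shows no assignment into 6 vans of capacity 320 kg exists — the minimum is 7.

No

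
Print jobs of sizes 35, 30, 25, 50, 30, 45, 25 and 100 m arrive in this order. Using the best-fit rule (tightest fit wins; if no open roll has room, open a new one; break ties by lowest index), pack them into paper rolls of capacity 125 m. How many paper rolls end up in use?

  35 → roll 1 (new)  [load 35/125]
  30 → roll 1  [load 65/125]
  25 → roll 1  [load 90/125]
  50 → roll 2 (new)  [load 50/125]
  30 → roll 1  [load 120/125]
  45 → roll 2  [load 95/125]
  25 → roll 2  [load 120/125]
  100 → roll 3 (new)  [load 100/125]
3 paper rolls opened.

3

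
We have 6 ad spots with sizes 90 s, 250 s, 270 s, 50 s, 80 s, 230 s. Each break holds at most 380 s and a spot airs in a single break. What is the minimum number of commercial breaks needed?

Total = 270 + 250 + 230 + 90 + 80 + 50 = 970 s.
Lower bound: ⌈970/380⌉ = 3 commercial breaks.
A packing using 3 commercial breaks:
  break 1: 270 + 90 = 360
  break 2: 250 + 80 + 50 = 380
  break 3: 230 = 230
This matches the lower bound, so 3 is optimal.

3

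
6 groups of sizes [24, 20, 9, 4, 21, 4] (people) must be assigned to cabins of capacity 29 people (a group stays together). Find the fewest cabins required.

3

Total = 24 + 21 + 20 + 9 + 4 + 4 = 82 people.
Lower bound: ⌈82/29⌉ = 3 cabins.
A packing using 3 cabins:
  cabin 1: 24 + 4 = 28
  cabin 2: 21 + 4 = 25
  cabin 3: 20 + 9 = 29
This matches the lower bound, so 3 is optimal.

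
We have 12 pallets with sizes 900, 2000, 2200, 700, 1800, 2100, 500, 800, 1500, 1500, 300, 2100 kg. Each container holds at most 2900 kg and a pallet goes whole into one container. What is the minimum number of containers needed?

7

Total = 2200 + 2100 + 2100 + 2000 + 1800 + 1500 + 1500 + 900 + 800 + 700 + 500 + 300 = 16400 kg.
Lower bound: ⌈16400/2900⌉ = 6 containers.
Also, 7 pallets each exceed 1450 kg, and no two of those can share a container, so at least 7 containers are needed.
A packing using 7 containers:
  container 1: 2200 + 700 = 2900
  container 2: 2100 + 800 = 2900
  container 3: 2100 + 500 + 300 = 2900
  container 4: 2000 + 900 = 2900
  container 5: 1800 = 1800
  container 6: 1500 = 1500
  container 7: 1500 = 1500
This matches the lower bound, so 7 is optimal.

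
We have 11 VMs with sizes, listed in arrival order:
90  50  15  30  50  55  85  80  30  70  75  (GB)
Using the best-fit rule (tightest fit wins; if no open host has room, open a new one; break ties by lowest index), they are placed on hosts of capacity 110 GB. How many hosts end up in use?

7

  90 → host 1 (new)  [load 90/110]
  50 → host 2 (new)  [load 50/110]
  15 → host 1  [load 105/110]
  30 → host 2  [load 80/110]
  50 → host 3 (new)  [load 50/110]
  55 → host 3  [load 105/110]
  85 → host 4 (new)  [load 85/110]
  80 → host 5 (new)  [load 80/110]
  30 → host 2  [load 110/110]
  70 → host 6 (new)  [load 70/110]
  75 → host 7 (new)  [load 75/110]
7 hosts opened.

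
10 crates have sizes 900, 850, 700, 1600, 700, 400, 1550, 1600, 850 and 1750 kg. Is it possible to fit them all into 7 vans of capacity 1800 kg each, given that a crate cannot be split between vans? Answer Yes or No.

A valid assignment using 7 vans:
  van 1: 1750 = 1750
  van 2: 1600 = 1600
  van 3: 1600 = 1600
  van 4: 1550 = 1550
  van 5: 900 + 850 = 1750
  van 6: 850 + 700 = 1550
  van 7: 700 + 400 = 1100
Every load is within 1800 kg, so 7 vans suffice.

Yes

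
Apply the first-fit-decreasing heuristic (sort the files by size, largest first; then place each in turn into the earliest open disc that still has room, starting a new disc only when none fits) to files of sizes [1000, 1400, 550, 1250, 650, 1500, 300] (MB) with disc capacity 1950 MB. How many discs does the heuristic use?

4

Sorted descending: 1500, 1400, 1250, 1000, 650, 550, 300.
  1500 → disc 1 (new)  [load 1500/1950]
  1400 → disc 2 (new)  [load 1400/1950]
  1250 → disc 3 (new)  [load 1250/1950]
  1000 → disc 4 (new)  [load 1000/1950]
  650 → disc 3  [load 1900/1950]
  550 → disc 2  [load 1950/1950]
  300 → disc 1  [load 1800/1950]
4 discs opened.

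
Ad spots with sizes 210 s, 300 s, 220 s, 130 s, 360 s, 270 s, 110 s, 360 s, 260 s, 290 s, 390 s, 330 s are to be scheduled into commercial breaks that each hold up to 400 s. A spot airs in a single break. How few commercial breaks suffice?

10

Total = 390 + 360 + 360 + 330 + 300 + 290 + 270 + 260 + 220 + 210 + 130 + 110 = 3230 s.
Lower bound: ⌈3230/400⌉ = 9 commercial breaks.
Also, 10 ad spots each exceed 200 s, and no two of those can share a break, so at least 10 commercial breaks are needed.
A packing using 10 commercial breaks:
  break 1: 390 = 390
  break 2: 360 = 360
  break 3: 360 = 360
  break 4: 330 = 330
  break 5: 300 = 300
  break 6: 290 + 110 = 400
  break 7: 270 + 130 = 400
  break 8: 260 = 260
  break 9: 220 = 220
  break 10: 210 = 210
This matches the lower bound, so 10 is optimal.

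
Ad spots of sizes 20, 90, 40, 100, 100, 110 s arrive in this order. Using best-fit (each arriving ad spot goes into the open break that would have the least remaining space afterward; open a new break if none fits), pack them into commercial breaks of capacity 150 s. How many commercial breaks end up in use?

4

  20 → break 1 (new)  [load 20/150]
  90 → break 1  [load 110/150]
  40 → break 1  [load 150/150]
  100 → break 2 (new)  [load 100/150]
  100 → break 3 (new)  [load 100/150]
  110 → break 4 (new)  [load 110/150]
4 commercial breaks opened.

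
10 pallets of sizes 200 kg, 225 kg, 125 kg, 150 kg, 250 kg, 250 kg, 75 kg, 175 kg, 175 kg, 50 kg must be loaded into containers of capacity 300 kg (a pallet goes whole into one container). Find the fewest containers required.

7

Total = 250 + 250 + 225 + 200 + 175 + 175 + 150 + 125 + 75 + 50 = 1675 kg.
Lower bound: ⌈1675/300⌉ = 6 containers.
A packing using 7 containers:
  container 1: 250 + 50 = 300
  container 2: 250 = 250
  container 3: 225 + 75 = 300
  container 4: 200 = 200
  container 5: 175 + 125 = 300
  container 6: 175 = 175
  container 7: 150 = 150
No arrangement into 6 containers stays within capacity, so 7 is optimal.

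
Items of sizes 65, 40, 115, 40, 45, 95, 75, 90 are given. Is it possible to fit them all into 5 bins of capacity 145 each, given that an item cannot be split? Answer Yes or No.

Yes

A valid assignment using 5 bins:
  bin 1: 115 = 115
  bin 2: 95 + 45 = 140
  bin 3: 90 + 40 = 130
  bin 4: 75 + 65 = 140
  bin 5: 40 = 40
Every load is within 145, so 5 bins suffice.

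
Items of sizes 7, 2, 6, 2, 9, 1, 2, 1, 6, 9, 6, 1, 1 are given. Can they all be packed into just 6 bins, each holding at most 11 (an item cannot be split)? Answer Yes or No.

A valid assignment using 6 bins:
  bin 1: 9 + 2 = 11
  bin 2: 9 + 2 = 11
  bin 3: 7 + 2 + 1 + 1 = 11
  bin 4: 6 + 1 + 1 = 8
  bin 5: 6 = 6
  bin 6: 6 = 6
Every load is within 11, so 6 bins suffice.

Yes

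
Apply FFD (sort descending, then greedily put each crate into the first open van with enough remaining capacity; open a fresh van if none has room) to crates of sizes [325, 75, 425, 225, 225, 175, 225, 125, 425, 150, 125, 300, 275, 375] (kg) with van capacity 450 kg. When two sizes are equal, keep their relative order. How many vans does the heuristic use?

8

Sorted descending: 425, 425, 375, 325, 300, 275, 225, 225, 225, 175, 150, 125, 125, 75.
  425 → van 1 (new)  [load 425/450]
  425 → van 2 (new)  [load 425/450]
  375 → van 3 (new)  [load 375/450]
  325 → van 4 (new)  [load 325/450]
  300 → van 5 (new)  [load 300/450]
  275 → van 6 (new)  [load 275/450]
  225 → van 7 (new)  [load 225/450]
  225 → van 7  [load 450/450]
  225 → van 8 (new)  [load 225/450]
  175 → van 6  [load 450/450]
  150 → van 5  [load 450/450]
  125 → van 4  [load 450/450]
  125 → van 8  [load 350/450]
  75 → van 3  [load 450/450]
8 vans opened.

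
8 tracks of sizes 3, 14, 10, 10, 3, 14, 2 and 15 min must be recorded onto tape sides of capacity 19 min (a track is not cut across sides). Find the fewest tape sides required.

Total = 15 + 14 + 14 + 10 + 10 + 3 + 3 + 2 = 71 min.
Lower bound: ⌈71/19⌉ = 4 tape sides.
Also, 5 tracks each exceed 19/2 min, and no two of those can share a side, so at least 5 tape sides are needed.
A packing using 5 tape sides:
  side 1: 15 + 3 = 18
  side 2: 14 + 3 + 2 = 19
  side 3: 14 = 14
  side 4: 10 = 10
  side 5: 10 = 10
This matches the lower bound, so 5 is optimal.

5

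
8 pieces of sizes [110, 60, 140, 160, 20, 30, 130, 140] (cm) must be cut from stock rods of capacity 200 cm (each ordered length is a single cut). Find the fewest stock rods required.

5

Total = 160 + 140 + 140 + 130 + 110 + 60 + 30 + 20 = 790 cm.
Lower bound: ⌈790/200⌉ = 4 stock rods.
Also, 5 pieces each exceed 100 cm, and no two of those can share a stock rod, so at least 5 stock rods are needed.
A packing using 5 stock rods:
  stock rod 1: 160 + 30 = 190
  stock rod 2: 140 + 60 = 200
  stock rod 3: 140 + 20 = 160
  stock rod 4: 130 = 130
  stock rod 5: 110 = 110
This matches the lower bound, so 5 is optimal.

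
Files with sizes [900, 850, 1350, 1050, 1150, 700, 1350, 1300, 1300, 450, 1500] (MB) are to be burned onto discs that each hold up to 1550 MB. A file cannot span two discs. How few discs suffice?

9

Total = 1500 + 1350 + 1350 + 1300 + 1300 + 1150 + 1050 + 900 + 850 + 700 + 450 = 11900 MB.
Lower bound: ⌈11900/1550⌉ = 8 discs.
Also, 9 files each exceed 775 MB, and no two of those can share a disc, so at least 9 discs are needed.
A packing using 9 discs:
  disc 1: 1500 = 1500
  disc 2: 1350 = 1350
  disc 3: 1350 = 1350
  disc 4: 1300 = 1300
  disc 5: 1300 = 1300
  disc 6: 1150 = 1150
  disc 7: 1050 + 450 = 1500
  disc 8: 900 = 900
  disc 9: 850 + 700 = 1550
This matches the lower bound, so 9 is optimal.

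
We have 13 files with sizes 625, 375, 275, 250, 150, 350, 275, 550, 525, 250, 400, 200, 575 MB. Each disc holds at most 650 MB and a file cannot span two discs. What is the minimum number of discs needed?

Total = 625 + 575 + 550 + 525 + 400 + 375 + 350 + 275 + 275 + 250 + 250 + 200 + 150 = 4800 MB.
Lower bound: ⌈4800/650⌉ = 8 discs.
A packing using 8 discs:
  disc 1: 625 = 625
  disc 2: 575 = 575
  disc 3: 550 = 550
  disc 4: 525 = 525
  disc 5: 400 + 250 = 650
  disc 6: 375 + 275 = 650
  disc 7: 350 + 275 = 625
  disc 8: 250 + 200 + 150 = 600
This matches the lower bound, so 8 is optimal.

8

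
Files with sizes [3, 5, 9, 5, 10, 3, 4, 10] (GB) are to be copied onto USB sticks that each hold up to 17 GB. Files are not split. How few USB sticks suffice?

Total = 10 + 10 + 9 + 5 + 5 + 4 + 3 + 3 = 49 GB.
Lower bound: ⌈49/17⌉ = 3 USB sticks.
A packing using 3 USB sticks:
  USB stick 1: 10 + 5 = 15
  USB stick 2: 10 + 4 + 3 = 17
  USB stick 3: 9 + 5 + 3 = 17
This matches the lower bound, so 3 is optimal.

3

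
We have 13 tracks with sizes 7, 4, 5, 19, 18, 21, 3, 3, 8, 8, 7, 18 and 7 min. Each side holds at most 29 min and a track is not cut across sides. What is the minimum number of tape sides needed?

5

Total = 21 + 19 + 18 + 18 + 8 + 8 + 7 + 7 + 7 + 5 + 4 + 3 + 3 = 128 min.
Lower bound: ⌈128/29⌉ = 5 tape sides.
A packing using 5 tape sides:
  side 1: 21 + 8 = 29
  side 2: 19 + 8 = 27
  side 3: 18 + 7 + 4 = 29
  side 4: 18 + 7 + 3 = 28
  side 5: 7 + 5 + 3 = 15
This matches the lower bound, so 5 is optimal.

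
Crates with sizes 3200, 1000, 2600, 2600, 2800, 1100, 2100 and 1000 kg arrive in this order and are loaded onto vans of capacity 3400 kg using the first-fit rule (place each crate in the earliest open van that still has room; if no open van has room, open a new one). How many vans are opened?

6

  3200 → van 1 (new)  [load 3200/3400]
  1000 → van 2 (new)  [load 1000/3400]
  2600 → van 3 (new)  [load 2600/3400]
  2600 → van 4 (new)  [load 2600/3400]
  2800 → van 5 (new)  [load 2800/3400]
  1100 → van 2  [load 2100/3400]
  2100 → van 6 (new)  [load 2100/3400]
  1000 → van 2  [load 3100/3400]
6 vans opened.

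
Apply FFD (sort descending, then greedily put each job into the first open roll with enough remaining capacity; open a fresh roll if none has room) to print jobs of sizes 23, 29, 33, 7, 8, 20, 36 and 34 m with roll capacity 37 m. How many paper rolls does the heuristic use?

6

Sorted descending: 36, 34, 33, 29, 23, 20, 8, 7.
  36 → roll 1 (new)  [load 36/37]
  34 → roll 2 (new)  [load 34/37]
  33 → roll 3 (new)  [load 33/37]
  29 → roll 4 (new)  [load 29/37]
  23 → roll 5 (new)  [load 23/37]
  20 → roll 6 (new)  [load 20/37]
  8 → roll 4  [load 37/37]
  7 → roll 5  [load 30/37]
6 paper rolls opened.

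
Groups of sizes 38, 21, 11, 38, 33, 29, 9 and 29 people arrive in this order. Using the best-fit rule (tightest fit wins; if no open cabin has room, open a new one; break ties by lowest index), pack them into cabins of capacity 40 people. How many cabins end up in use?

6

  38 → cabin 1 (new)  [load 38/40]
  21 → cabin 2 (new)  [load 21/40]
  11 → cabin 2  [load 32/40]
  38 → cabin 3 (new)  [load 38/40]
  33 → cabin 4 (new)  [load 33/40]
  29 → cabin 5 (new)  [load 29/40]
  9 → cabin 5  [load 38/40]
  29 → cabin 6 (new)  [load 29/40]
6 cabins opened.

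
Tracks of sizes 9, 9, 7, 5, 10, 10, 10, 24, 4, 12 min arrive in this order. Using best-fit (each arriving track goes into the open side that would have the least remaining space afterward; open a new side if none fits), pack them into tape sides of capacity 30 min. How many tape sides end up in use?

4

  9 → side 1 (new)  [load 9/30]
  9 → side 1  [load 18/30]
  7 → side 1  [load 25/30]
  5 → side 1  [load 30/30]
  10 → side 2 (new)  [load 10/30]
  10 → side 2  [load 20/30]
  10 → side 2  [load 30/30]
  24 → side 3 (new)  [load 24/30]
  4 → side 3  [load 28/30]
  12 → side 4 (new)  [load 12/30]
4 tape sides opened.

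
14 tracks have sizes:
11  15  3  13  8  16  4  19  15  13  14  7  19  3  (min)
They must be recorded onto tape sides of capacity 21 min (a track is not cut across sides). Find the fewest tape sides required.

Total = 19 + 19 + 16 + 15 + 15 + 14 + 13 + 13 + 11 + 8 + 7 + 4 + 3 + 3 = 160 min.
Lower bound: ⌈160/21⌉ = 8 tape sides.
Also, 9 tracks each exceed 21/2 min, and no two of those can share a side, so at least 9 tape sides are needed.
A packing using 9 tape sides:
  side 1: 19 = 19
  side 2: 19 = 19
  side 3: 16 + 4 = 20
  side 4: 15 + 3 + 3 = 21
  side 5: 15 = 15
  side 6: 14 + 7 = 21
  side 7: 13 + 8 = 21
  side 8: 13 = 13
  side 9: 11 = 11
This matches the lower bound, so 9 is optimal.

9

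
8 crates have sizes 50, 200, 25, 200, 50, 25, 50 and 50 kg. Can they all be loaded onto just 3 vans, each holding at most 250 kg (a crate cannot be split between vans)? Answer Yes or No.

A valid assignment using 3 vans:
  van 1: 200 + 50 = 250
  van 2: 200 + 50 = 250
  van 3: 50 + 50 + 25 + 25 = 150
Every load is within 250 kg, so 3 vans suffice.

Yes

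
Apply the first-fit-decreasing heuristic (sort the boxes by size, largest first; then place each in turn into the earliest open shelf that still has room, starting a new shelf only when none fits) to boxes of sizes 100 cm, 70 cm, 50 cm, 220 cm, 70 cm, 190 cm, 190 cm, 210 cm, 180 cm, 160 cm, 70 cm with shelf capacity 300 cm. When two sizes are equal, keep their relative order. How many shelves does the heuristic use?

Sorted descending: 220, 210, 190, 190, 180, 160, 100, 70, 70, 70, 50.
  220 → shelf 1 (new)  [load 220/300]
  210 → shelf 2 (new)  [load 210/300]
  190 → shelf 3 (new)  [load 190/300]
  190 → shelf 4 (new)  [load 190/300]
  180 → shelf 5 (new)  [load 180/300]
  160 → shelf 6 (new)  [load 160/300]
  100 → shelf 3  [load 290/300]
  70 → shelf 1  [load 290/300]
  70 → shelf 2  [load 280/300]
  70 → shelf 4  [load 260/300]
  50 → shelf 5  [load 230/300]
6 shelves opened.

6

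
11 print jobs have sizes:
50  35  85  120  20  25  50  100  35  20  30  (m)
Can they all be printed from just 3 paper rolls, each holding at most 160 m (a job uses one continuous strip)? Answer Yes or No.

No

Total = 570 m; ⌈570/160⌉ = 4.
At least 4 paper rolls are required, but only 3 are allowed.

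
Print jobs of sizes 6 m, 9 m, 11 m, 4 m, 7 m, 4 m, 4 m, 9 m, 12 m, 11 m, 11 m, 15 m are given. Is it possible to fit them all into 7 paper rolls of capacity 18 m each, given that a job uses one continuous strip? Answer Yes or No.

Yes

A valid assignment using 7 paper rolls:
  roll 1: 15 = 15
  roll 2: 12 + 6 = 18
  roll 3: 11 + 7 = 18
  roll 4: 11 + 4 = 15
  roll 5: 11 + 4 = 15
  roll 6: 9 + 9 = 18
  roll 7: 4 = 4
Every load is within 18 m, so 7 paper rolls suffice.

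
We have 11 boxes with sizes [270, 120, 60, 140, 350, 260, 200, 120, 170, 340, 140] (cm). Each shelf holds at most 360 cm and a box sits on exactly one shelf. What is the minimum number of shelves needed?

Total = 350 + 340 + 270 + 260 + 200 + 170 + 140 + 140 + 120 + 120 + 60 = 2170 cm.
Lower bound: ⌈2170/360⌉ = 7 shelves.
A packing using 7 shelves:
  shelf 1: 350 = 350
  shelf 2: 340 = 340
  shelf 3: 270 + 60 = 330
  shelf 4: 260 = 260
  shelf 5: 200 + 140 = 340
  shelf 6: 170 + 140 = 310
  shelf 7: 120 + 120 = 240
This matches the lower bound, so 7 is optimal.

7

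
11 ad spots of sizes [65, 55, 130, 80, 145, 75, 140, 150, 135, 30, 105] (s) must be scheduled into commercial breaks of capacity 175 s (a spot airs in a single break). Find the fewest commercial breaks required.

8

Total = 150 + 145 + 140 + 135 + 130 + 105 + 80 + 75 + 65 + 55 + 30 = 1110 s.
Lower bound: ⌈1110/175⌉ = 7 commercial breaks.
A packing using 8 commercial breaks:
  break 1: 150 = 150
  break 2: 145 + 30 = 175
  break 3: 140 = 140
  break 4: 135 = 135
  break 5: 130 = 130
  break 6: 105 + 65 = 170
  break 7: 80 + 75 = 155
  break 8: 55 = 55
No arrangement into 7 commercial breaks stays within capacity, so 8 is optimal.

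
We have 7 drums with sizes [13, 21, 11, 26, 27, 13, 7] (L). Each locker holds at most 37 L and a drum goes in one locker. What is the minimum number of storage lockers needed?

4

Total = 27 + 26 + 21 + 13 + 13 + 11 + 7 = 118 L.
Lower bound: ⌈118/37⌉ = 4 storage lockers.
A packing using 4 storage lockers:
  locker 1: 27 + 7 = 34
  locker 2: 26 + 11 = 37
  locker 3: 21 + 13 = 34
  locker 4: 13 = 13
This matches the lower bound, so 4 is optimal.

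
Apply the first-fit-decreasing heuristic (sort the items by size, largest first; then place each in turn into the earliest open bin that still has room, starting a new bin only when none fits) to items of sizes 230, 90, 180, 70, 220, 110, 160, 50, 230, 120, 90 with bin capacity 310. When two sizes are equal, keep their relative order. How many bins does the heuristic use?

Sorted descending: 230, 230, 220, 180, 160, 120, 110, 90, 90, 70, 50.
  230 → bin 1 (new)  [load 230/310]
  230 → bin 2 (new)  [load 230/310]
  220 → bin 3 (new)  [load 220/310]
  180 → bin 4 (new)  [load 180/310]
  160 → bin 5 (new)  [load 160/310]
  120 → bin 4  [load 300/310]
  110 → bin 5  [load 270/310]
  90 → bin 3  [load 310/310]
  90 → bin 6 (new)  [load 90/310]
  70 → bin 1  [load 300/310]
  50 → bin 2  [load 280/310]
6 bins opened.

6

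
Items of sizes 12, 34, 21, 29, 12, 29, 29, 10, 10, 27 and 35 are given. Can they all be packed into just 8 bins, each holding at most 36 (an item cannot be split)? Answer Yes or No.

A valid assignment using 8 bins:
  bin 1: 35 = 35
  bin 2: 34 = 34
  bin 3: 29 = 29
  bin 4: 29 = 29
  bin 5: 29 = 29
  bin 6: 27 = 27
  bin 7: 21 + 12 = 33
  bin 8: 12 + 10 + 10 = 32
Every load is within 36, so 8 bins suffice.

Yes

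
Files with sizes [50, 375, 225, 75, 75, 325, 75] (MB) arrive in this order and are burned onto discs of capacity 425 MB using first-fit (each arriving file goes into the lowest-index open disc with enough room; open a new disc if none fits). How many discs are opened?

  50 → disc 1 (new)  [load 50/425]
  375 → disc 1  [load 425/425]
  225 → disc 2 (new)  [load 225/425]
  75 → disc 2  [load 300/425]
  75 → disc 2  [load 375/425]
  325 → disc 3 (new)  [load 325/425]
  75 → disc 3  [load 400/425]
3 discs opened.

3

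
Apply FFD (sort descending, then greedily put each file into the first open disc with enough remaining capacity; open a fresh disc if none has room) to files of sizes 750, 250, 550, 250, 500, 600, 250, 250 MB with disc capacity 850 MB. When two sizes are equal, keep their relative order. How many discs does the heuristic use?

5

Sorted descending: 750, 600, 550, 500, 250, 250, 250, 250.
  750 → disc 1 (new)  [load 750/850]
  600 → disc 2 (new)  [load 600/850]
  550 → disc 3 (new)  [load 550/850]
  500 → disc 4 (new)  [load 500/850]
  250 → disc 2  [load 850/850]
  250 → disc 3  [load 800/850]
  250 → disc 4  [load 750/850]
  250 → disc 5 (new)  [load 250/850]
5 discs opened.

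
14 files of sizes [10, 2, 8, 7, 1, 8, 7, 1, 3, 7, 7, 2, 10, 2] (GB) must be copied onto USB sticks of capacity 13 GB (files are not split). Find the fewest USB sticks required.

Total = 10 + 10 + 8 + 8 + 7 + 7 + 7 + 7 + 3 + 2 + 2 + 2 + 1 + 1 = 75 GB.
Lower bound: ⌈75/13⌉ = 6 USB sticks.
Also, 8 files each exceed 13/2 GB, and no two of those can share a USB stick, so at least 8 USB sticks are needed.
A packing using 8 USB sticks:
  USB stick 1: 10 + 3 = 13
  USB stick 2: 10 + 2 + 1 = 13
  USB stick 3: 8 + 2 + 2 + 1 = 13
  USB stick 4: 8 = 8
  USB stick 5: 7 = 7
  USB stick 6: 7 = 7
  USB stick 7: 7 = 7
  USB stick 8: 7 = 7
This matches the lower bound, so 8 is optimal.

8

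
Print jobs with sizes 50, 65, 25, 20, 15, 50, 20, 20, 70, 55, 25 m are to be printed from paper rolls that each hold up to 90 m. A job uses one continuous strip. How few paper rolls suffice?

5

Total = 70 + 65 + 55 + 50 + 50 + 25 + 25 + 20 + 20 + 20 + 15 = 415 m.
Lower bound: ⌈415/90⌉ = 5 paper rolls.
A packing using 5 paper rolls:
  roll 1: 70 + 20 = 90
  roll 2: 65 + 25 = 90
  roll 3: 55 + 25 = 80
  roll 4: 50 + 20 + 20 = 90
  roll 5: 50 + 15 = 65
This matches the lower bound, so 5 is optimal.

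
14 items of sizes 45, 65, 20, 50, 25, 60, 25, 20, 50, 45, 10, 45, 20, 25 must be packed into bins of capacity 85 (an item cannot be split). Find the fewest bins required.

7

Total = 65 + 60 + 50 + 50 + 45 + 45 + 45 + 25 + 25 + 25 + 20 + 20 + 20 + 10 = 505.
Lower bound: ⌈505/85⌉ = 6 bins.
Also, 7 items each exceed 85/2, and no two of those can share a bin, so at least 7 bins are needed.
A packing using 7 bins:
  bin 1: 65 + 20 = 85
  bin 2: 60 + 25 = 85
  bin 3: 50 + 25 + 10 = 85
  bin 4: 50 + 25 = 75
  bin 5: 45 + 20 + 20 = 85
  bin 6: 45 = 45
  bin 7: 45 = 45
This matches the lower bound, so 7 is optimal.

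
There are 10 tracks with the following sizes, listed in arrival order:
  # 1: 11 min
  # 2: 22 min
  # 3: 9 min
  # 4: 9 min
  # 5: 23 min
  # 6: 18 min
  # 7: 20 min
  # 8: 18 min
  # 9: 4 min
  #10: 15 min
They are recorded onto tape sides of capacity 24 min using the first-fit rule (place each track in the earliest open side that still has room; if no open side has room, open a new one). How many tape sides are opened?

7

  11 → side 1 (new)  [load 11/24]
  22 → side 2 (new)  [load 22/24]
  9 → side 1  [load 20/24]
  9 → side 3 (new)  [load 9/24]
  23 → side 4 (new)  [load 23/24]
  18 → side 5 (new)  [load 18/24]
  20 → side 6 (new)  [load 20/24]
  18 → side 7 (new)  [load 18/24]
  4 → side 1  [load 24/24]
  15 → side 3  [load 24/24]
7 tape sides opened.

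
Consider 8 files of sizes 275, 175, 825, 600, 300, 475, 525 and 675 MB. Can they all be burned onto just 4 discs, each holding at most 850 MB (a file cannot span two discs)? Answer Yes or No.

No

Total = 3850 MB; ⌈3850/850⌉ = 5.
At least 5 discs are required, but only 4 are allowed.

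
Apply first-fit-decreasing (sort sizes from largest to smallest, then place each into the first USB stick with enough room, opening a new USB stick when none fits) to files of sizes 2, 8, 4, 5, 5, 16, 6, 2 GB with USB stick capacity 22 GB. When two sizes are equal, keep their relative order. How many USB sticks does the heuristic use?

3

Sorted descending: 16, 8, 6, 5, 5, 4, 2, 2.
  16 → USB stick 1 (new)  [load 16/22]
  8 → USB stick 2 (new)  [load 8/22]
  6 → USB stick 1  [load 22/22]
  5 → USB stick 2  [load 13/22]
  5 → USB stick 2  [load 18/22]
  4 → USB stick 2  [load 22/22]
  2 → USB stick 3 (new)  [load 2/22]
  2 → USB stick 3  [load 4/22]
3 USB sticks opened.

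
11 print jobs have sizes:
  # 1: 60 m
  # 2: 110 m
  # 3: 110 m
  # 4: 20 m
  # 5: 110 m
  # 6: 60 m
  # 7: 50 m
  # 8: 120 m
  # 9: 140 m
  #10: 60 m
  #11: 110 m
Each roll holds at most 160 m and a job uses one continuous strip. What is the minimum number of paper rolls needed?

Total = 140 + 120 + 110 + 110 + 110 + 110 + 60 + 60 + 60 + 50 + 20 = 950 m.
Lower bound: ⌈950/160⌉ = 6 paper rolls.
A packing using 8 paper rolls:
  roll 1: 140 + 20 = 160
  roll 2: 120 = 120
  roll 3: 110 + 50 = 160
  roll 4: 110 = 110
  roll 5: 110 = 110
  roll 6: 110 = 110
  roll 7: 60 + 60 = 120
  roll 8: 60 = 60
No arrangement into 7 paper rolls stays within capacity, so 8 is optimal.

8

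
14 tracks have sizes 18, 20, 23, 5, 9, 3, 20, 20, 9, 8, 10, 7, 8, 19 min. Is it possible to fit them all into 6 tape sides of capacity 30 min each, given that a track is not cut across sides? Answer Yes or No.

No

Total = 179 min; ⌈179/30⌉ = 6.
The bound of 6 does not rule out 6, but exhaustive search shows no assignment into 6 tape sides of capacity 30 min exists — the minimum is 7.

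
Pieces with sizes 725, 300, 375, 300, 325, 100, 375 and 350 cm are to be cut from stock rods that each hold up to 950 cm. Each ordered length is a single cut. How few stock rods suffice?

4

Total = 725 + 375 + 375 + 350 + 325 + 300 + 300 + 100 = 2850 cm.
Lower bound: ⌈2850/950⌉ = 3 stock rods.
A packing using 4 stock rods:
  stock rod 1: 725 + 100 = 825
  stock rod 2: 375 + 375 = 750
  stock rod 3: 350 + 325 = 675
  stock rod 4: 300 + 300 = 600
No arrangement into 3 stock rods stays within capacity, so 4 is optimal.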